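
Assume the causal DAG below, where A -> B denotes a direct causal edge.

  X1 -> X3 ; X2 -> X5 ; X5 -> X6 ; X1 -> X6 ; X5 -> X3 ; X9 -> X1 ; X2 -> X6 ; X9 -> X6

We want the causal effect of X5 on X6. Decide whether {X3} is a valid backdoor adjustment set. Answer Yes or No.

Backdoor paths from X5 to X6 (paths whose first edge points into X5):
  P1: X5 <- X2 -> X6
Condition 1 (no descendant of X5 in the set): FAILS — X3 is a descendant of X5.
Condition 2 (every backdoor path blocked by {X3}):
  P1: open — no interior node is in the conditioning set.
{X3} does not satisfy the backdoor criterion.

No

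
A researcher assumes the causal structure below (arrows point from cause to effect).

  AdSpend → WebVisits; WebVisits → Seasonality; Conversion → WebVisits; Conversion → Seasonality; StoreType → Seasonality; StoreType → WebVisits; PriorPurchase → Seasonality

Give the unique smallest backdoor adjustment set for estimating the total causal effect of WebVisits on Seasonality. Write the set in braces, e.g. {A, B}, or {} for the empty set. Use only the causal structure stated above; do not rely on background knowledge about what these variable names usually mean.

Variables eligible for adjustment (non-descendants of WebVisits, excluding WebVisits and Seasonality): {AdSpend, Conversion, PriorPurchase, StoreType}.
Backdoor paths from WebVisits to Seasonality:
  P1: WebVisits <- Conversion -> Seasonality
  P2: WebVisits <- StoreType -> Seasonality
The empty set is not sufficient: P1 (WebVisits <- Conversion -> Seasonality) has no collider blocking it and no conditioned non-collider, so it is open.
Try {Conversion, StoreType}:
  P1: blocked at fork node Conversion ∈ conditioning set.
  P2: blocked at fork node StoreType ∈ conditioning set.
{Conversion, StoreType} contains no descendant of WebVisits and blocks every backdoor path.
Every element of {Conversion, StoreType} is needed (dropping Conversion leaves P1 open; dropping StoreType leaves P2 open), so no proper subset is valid.
Among all size-2 subsets of the eligible variables, only {Conversion, StoreType} blocks every backdoor path, so it is the unique smallest valid adjustment set.

{Conversion, StoreType}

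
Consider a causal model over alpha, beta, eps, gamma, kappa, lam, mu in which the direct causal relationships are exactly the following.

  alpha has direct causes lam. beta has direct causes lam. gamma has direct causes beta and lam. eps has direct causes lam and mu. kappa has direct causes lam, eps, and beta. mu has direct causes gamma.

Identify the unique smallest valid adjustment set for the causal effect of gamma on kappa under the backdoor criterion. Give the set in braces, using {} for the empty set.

{beta, lam}

Variables eligible for adjustment (non-descendants of gamma, excluding gamma and kappa): {alpha, beta, lam}.
Backdoor paths from gamma to kappa:
  P1: gamma <- lam -> beta -> kappa
  P2: gamma <- lam -> eps -> kappa
  P3: gamma <- lam -> kappa
  P4: gamma <- beta <- lam -> eps -> kappa
  P5: gamma <- beta <- lam -> kappa
  P6: gamma <- beta -> kappa
The empty set is not sufficient: P1 (gamma <- lam -> beta -> kappa) has no collider blocking it and no conditioned non-collider, so it is open.
Try {beta, lam}:
  P1: blocked at fork node lam ∈ conditioning set.
  P2: blocked at fork node lam ∈ conditioning set.
  P3: blocked at fork node lam ∈ conditioning set.
  P4: blocked at chain node beta ∈ conditioning set.
  P5: blocked at chain node beta ∈ conditioning set.
  P6: blocked at fork node beta ∈ conditioning set.
{beta, lam} contains no descendant of gamma and blocks every backdoor path.
Every element of {beta, lam} is needed (dropping beta leaves P6 open; dropping lam leaves P2 open), so no proper subset is valid.
Among all size-2 subsets of the eligible variables, only {beta, lam} blocks every backdoor path, so it is the unique smallest valid adjustment set.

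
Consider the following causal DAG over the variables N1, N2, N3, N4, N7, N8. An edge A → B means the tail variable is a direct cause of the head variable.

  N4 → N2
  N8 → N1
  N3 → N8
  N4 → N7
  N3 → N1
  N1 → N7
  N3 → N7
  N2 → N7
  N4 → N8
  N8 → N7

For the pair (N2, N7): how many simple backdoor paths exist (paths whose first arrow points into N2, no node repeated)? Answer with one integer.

6

A backdoor path from N2 to N7 is any simple undirected path whose first edge points into N2 (i.e. leaves N2 via a parent).
Parents of N2: {N4}.
Enumerating:
  P1: N2 <- N4 -> N8 <- N3 -> N1 -> N7
  P2: N2 <- N4 -> N8 <- N3 -> N7
  P3: N2 <- N4 -> N8 -> N1 <- N3 -> N7
  P4: N2 <- N4 -> N8 -> N1 -> N7
  P5: N2 <- N4 -> N8 -> N7
  P6: N2 <- N4 -> N7
That exhausts the simple backdoor paths. Count: 6.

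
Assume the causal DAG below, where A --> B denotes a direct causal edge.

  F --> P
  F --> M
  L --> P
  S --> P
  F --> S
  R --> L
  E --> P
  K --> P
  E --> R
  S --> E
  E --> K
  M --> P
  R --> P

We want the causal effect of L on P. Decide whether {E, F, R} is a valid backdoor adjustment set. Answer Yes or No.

Backdoor paths from L to P (paths whose first edge points into L):
  P1: L <- R <- E <- S <- F -> M -> P
  P2: L <- R <- E <- S <- F -> P
  P3: L <- R <- E <- S -> P
  P4: L <- R <- E -> K -> P
  P5: L <- R <- E -> P
  P6: L <- R -> P
Condition 1 (no descendant of L in the set): holds — descendants of L are {P}; none are in {E, F, R}.
Condition 2 (every backdoor path blocked by {E, F, R}):
  P1: blocked at chain node R ∈ conditioning set.
  P2: blocked at chain node R ∈ conditioning set.
  P3: blocked at chain node R ∈ conditioning set.
  P4: blocked at chain node R ∈ conditioning set.
  P5: blocked at chain node R ∈ conditioning set.
  P6: blocked at fork node R ∈ conditioning set.
{E, F, R} satisfies the backdoor criterion.

Yes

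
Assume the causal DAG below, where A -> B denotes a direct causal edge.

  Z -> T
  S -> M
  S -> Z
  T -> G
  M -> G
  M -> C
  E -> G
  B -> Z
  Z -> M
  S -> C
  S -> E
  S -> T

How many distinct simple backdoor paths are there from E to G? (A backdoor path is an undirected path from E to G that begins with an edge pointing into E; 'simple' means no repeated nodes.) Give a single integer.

A backdoor path from E to G is any simple undirected path whose first edge points into E (i.e. leaves E via a parent).
Parents of E: {S}.
Enumerating:
  P1: E <- S -> Z -> M -> G
  P2: E <- S -> Z -> T -> G
  P3: E <- S -> M <- Z -> T -> G
  P4: E <- S -> M -> G
  P5: E <- S -> C <- M <- Z -> T -> G
  P6: E <- S -> C <- M -> G
  P7: E <- S -> T <- Z -> M -> G
  P8: E <- S -> T -> G
That exhausts the simple backdoor paths. Count: 8.

8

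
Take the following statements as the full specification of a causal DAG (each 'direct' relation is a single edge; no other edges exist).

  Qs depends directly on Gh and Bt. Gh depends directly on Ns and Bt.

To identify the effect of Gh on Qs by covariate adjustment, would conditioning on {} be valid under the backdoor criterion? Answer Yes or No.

Backdoor paths from Gh to Qs (paths whose first edge points into Gh):
  P1: Gh <- Bt -> Qs
Condition 1 (no descendant of Gh in the set): holds — descendants of Gh are {Qs}; none are in {}.
Condition 2 (every backdoor path blocked by {}):
  P1: open — no interior node is in the conditioning set.
{} does not satisfy the backdoor criterion.

No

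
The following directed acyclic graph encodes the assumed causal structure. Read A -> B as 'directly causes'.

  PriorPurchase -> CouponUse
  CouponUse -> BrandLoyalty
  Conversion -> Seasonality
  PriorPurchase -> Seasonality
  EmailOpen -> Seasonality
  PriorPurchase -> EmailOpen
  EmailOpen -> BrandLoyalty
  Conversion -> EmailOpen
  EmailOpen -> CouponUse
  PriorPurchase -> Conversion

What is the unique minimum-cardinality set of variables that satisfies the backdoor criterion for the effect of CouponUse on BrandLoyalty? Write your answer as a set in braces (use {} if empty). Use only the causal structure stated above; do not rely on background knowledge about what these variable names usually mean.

{EmailOpen}

Variables eligible for adjustment (non-descendants of CouponUse, excluding CouponUse and BrandLoyalty): {Conversion, EmailOpen, PriorPurchase, Seasonality}.
Backdoor paths from CouponUse to BrandLoyalty:
  P1: CouponUse <- PriorPurchase -> Conversion -> EmailOpen -> BrandLoyalty
  P2: CouponUse <- PriorPurchase -> Conversion -> Seasonality <- EmailOpen -> BrandLoyalty
  P3: CouponUse <- PriorPurchase -> EmailOpen -> BrandLoyalty
  P4: CouponUse <- PriorPurchase -> Seasonality <- Conversion -> EmailOpen -> BrandLoyalty
  P5: CouponUse <- PriorPurchase -> Seasonality <- EmailOpen -> BrandLoyalty
  P6: CouponUse <- EmailOpen -> BrandLoyalty
The empty set is not sufficient: P1 (CouponUse <- PriorPurchase -> Conversion -> EmailOpen -> BrandLoyalty) has no collider blocking it and no conditioned non-collider, so it is open.
Try {EmailOpen}:
  P1: blocked at chain node EmailOpen ∈ conditioning set.
  P2: blocked at collider Seasonality (neither it nor any descendant is in the conditioning set).
  P3: blocked at chain node EmailOpen ∈ conditioning set.
  P4: blocked at collider Seasonality (neither it nor any descendant is in the conditioning set).
  P5: blocked at collider Seasonality (neither it nor any descendant is in the conditioning set).
  P6: blocked at fork node EmailOpen ∈ conditioning set.
{EmailOpen} contains no descendant of CouponUse and blocks every backdoor path.
No other singleton works — e.g. {PriorPurchase} leaves P6 open — so {EmailOpen} is the unique smallest valid adjustment set.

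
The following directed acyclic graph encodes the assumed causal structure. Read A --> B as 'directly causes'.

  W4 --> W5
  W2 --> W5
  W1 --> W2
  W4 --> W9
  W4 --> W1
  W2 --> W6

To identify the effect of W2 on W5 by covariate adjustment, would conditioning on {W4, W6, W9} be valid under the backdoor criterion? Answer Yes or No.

Backdoor paths from W2 to W5 (paths whose first edge points into W2):
  P1: W2 <- W1 <- W4 -> W5
Condition 1 (no descendant of W2 in the set): FAILS — W6 is a descendant of W2.
Condition 2 (every backdoor path blocked by {W4, W6, W9}):
  P1: blocked at fork node W4 ∈ conditioning set.
{W4, W6, W9} does not satisfy the backdoor criterion.

No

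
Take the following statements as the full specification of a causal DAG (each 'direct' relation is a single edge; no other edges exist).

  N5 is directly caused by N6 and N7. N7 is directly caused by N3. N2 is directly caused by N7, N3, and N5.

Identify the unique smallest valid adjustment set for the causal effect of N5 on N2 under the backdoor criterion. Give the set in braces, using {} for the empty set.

{N7}

Variables eligible for adjustment (non-descendants of N5, excluding N5 and N2): {N3, N6, N7}.
Backdoor paths from N5 to N2:
  P1: N5 <- N7 <- N3 -> N2
  P2: N5 <- N7 -> N2
The empty set is not sufficient: P1 (N5 <- N7 <- N3 -> N2) has no collider blocking it and no conditioned non-collider, so it is open.
Try {N7}:
  P1: blocked at chain node N7 ∈ conditioning set.
  P2: blocked at fork node N7 ∈ conditioning set.
{N7} contains no descendant of N5 and blocks every backdoor path.
No other singleton works — e.g. {N3} leaves P2 open — so {N7} is the unique smallest valid adjustment set.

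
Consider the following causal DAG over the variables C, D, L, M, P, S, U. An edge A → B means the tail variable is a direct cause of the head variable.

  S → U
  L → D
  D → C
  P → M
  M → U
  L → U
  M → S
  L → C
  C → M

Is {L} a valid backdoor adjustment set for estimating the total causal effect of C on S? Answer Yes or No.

Yes

Backdoor paths from C to S (paths whose first edge points into C):
  P1: C <- L -> U <- M -> S
  P2: C <- L -> U <- S
  P3: C <- D <- L -> U <- M -> S
  P4: C <- D <- L -> U <- S
Condition 1 (no descendant of C in the set): holds — descendants of C are {M, S, U}; none are in {L}.
Condition 2 (every backdoor path blocked by {L}):
  P1: blocked at fork node L ∈ conditioning set.
  P2: blocked at fork node L ∈ conditioning set.
  P3: blocked at fork node L ∈ conditioning set.
  P4: blocked at fork node L ∈ conditioning set.
{L} satisfies the backdoor criterion.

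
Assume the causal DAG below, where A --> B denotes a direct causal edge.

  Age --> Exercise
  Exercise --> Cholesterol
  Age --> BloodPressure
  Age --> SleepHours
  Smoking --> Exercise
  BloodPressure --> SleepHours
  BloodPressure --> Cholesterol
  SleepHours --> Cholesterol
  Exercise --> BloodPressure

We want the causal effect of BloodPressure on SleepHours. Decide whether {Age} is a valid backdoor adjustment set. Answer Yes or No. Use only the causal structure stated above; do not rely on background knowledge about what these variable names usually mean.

Yes

Backdoor paths from BloodPressure to SleepHours (paths whose first edge points into BloodPressure):
  P1: BloodPressure <- Age -> Exercise -> Cholesterol <- SleepHours
  P2: BloodPressure <- Age -> SleepHours
  P3: BloodPressure <- Exercise <- Age -> SleepHours
  P4: BloodPressure <- Exercise -> Cholesterol <- SleepHours
Condition 1 (no descendant of BloodPressure in the set): holds — descendants of BloodPressure are {Cholesterol, SleepHours}; none are in {Age}.
Condition 2 (every backdoor path blocked by {Age}):
  P1: blocked at fork node Age ∈ conditioning set.
  P2: blocked at fork node Age ∈ conditioning set.
  P3: blocked at fork node Age ∈ conditioning set.
  P4: blocked at collider Cholesterol (neither it nor any descendant is in the conditioning set).
{Age} satisfies the backdoor criterion.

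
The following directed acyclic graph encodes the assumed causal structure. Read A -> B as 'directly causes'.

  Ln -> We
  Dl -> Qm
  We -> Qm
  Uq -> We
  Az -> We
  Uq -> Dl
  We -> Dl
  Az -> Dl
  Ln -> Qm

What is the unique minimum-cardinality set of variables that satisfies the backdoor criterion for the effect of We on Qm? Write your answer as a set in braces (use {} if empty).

{Az, Ln, Uq}

Variables eligible for adjustment (non-descendants of We, excluding We and Qm): {Az, Ln, Uq}.
Backdoor paths from We to Qm:
  P1: We <- Uq -> Dl -> Qm
  P2: We <- Ln -> Qm
  P3: We <- Az -> Dl -> Qm
The empty set is not sufficient: P1 (We <- Uq -> Dl -> Qm) has no collider blocking it and no conditioned non-collider, so it is open.
Try {Az, Ln, Uq}:
  P1: blocked at fork node Uq ∈ conditioning set.
  P2: blocked at fork node Ln ∈ conditioning set.
  P3: blocked at fork node Az ∈ conditioning set.
{Az, Ln, Uq} contains no descendant of We and blocks every backdoor path.
Every element of {Az, Ln, Uq} is needed (dropping Az leaves P3 open; dropping Ln leaves P2 open; dropping Uq leaves P1 open), so no proper subset is valid.
Among all size-3 subsets of the eligible variables, only {Az, Ln, Uq} blocks every backdoor path, so it is the unique smallest valid adjustment set.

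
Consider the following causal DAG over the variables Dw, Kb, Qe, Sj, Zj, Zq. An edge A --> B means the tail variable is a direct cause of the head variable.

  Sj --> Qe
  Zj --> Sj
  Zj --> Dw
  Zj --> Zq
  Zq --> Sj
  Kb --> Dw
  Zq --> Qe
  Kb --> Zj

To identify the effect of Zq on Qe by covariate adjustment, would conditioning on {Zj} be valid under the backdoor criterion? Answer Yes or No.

Backdoor paths from Zq to Qe (paths whose first edge points into Zq):
  P1: Zq <- Zj -> Sj -> Qe
Condition 1 (no descendant of Zq in the set): holds — descendants of Zq are {Qe, Sj}; none are in {Zj}.
Condition 2 (every backdoor path blocked by {Zj}):
  P1: blocked at fork node Zj ∈ conditioning set.
{Zj} satisfies the backdoor criterion.

Yes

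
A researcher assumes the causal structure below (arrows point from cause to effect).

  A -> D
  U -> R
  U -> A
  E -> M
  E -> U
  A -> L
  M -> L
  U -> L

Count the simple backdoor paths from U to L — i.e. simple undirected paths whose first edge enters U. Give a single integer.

A backdoor path from U to L is any simple undirected path whose first edge points into U (i.e. leaves U via a parent).
Parents of U: {E}.
Enumerating:
  P1: U <- E -> M -> L
That exhausts the simple backdoor paths. Count: 1.

1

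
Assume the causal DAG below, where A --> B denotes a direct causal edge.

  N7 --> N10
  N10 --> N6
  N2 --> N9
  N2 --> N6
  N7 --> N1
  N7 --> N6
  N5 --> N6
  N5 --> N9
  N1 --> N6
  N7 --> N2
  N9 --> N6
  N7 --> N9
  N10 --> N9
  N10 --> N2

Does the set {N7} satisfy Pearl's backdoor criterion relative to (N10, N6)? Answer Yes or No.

Yes

Backdoor paths from N10 to N6 (paths whose first edge points into N10):
  P1: N10 <- N7 -> N1 -> N6
  P2: N10 <- N7 -> N2 -> N9 <- N5 -> N6
  P3: N10 <- N7 -> N2 -> N9 -> N6
  P4: N10 <- N7 -> N2 -> N6
  P5: N10 <- N7 -> N9 <- N5 -> N6
  P6: N10 <- N7 -> N9 <- N2 -> N6
  P7: N10 <- N7 -> N9 -> N6
  P8: N10 <- N7 -> N6
Condition 1 (no descendant of N10 in the set): holds — descendants of N10 are {N2, N6, N9}; none are in {N7}.
Condition 2 (every backdoor path blocked by {N7}):
  P1: blocked at fork node N7 ∈ conditioning set.
  P2: blocked at fork node N7 ∈ conditioning set.
  P3: blocked at fork node N7 ∈ conditioning set.
  P4: blocked at fork node N7 ∈ conditioning set.
  P5: blocked at fork node N7 ∈ conditioning set.
  P6: blocked at fork node N7 ∈ conditioning set.
  P7: blocked at fork node N7 ∈ conditioning set.
  P8: blocked at fork node N7 ∈ conditioning set.
{N7} satisfies the backdoor criterion.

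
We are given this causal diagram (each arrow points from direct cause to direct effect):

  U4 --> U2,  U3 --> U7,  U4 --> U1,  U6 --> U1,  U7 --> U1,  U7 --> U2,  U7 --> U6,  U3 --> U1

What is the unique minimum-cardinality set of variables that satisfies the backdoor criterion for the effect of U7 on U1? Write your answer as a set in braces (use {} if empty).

Variables eligible for adjustment (non-descendants of U7, excluding U7 and U1): {U3, U4}.
Backdoor paths from U7 to U1:
  P1: U7 <- U3 -> U1
The empty set is not sufficient: P1 (U7 <- U3 -> U1) has no collider blocking it and no conditioned non-collider, so it is open.
Try {U3}:
  P1: blocked at fork node U3 ∈ conditioning set.
{U3} contains no descendant of U7 and blocks every backdoor path.
No other singleton works — e.g. {U4} leaves P1 open — so {U3} is the unique smallest valid adjustment set.

{U3}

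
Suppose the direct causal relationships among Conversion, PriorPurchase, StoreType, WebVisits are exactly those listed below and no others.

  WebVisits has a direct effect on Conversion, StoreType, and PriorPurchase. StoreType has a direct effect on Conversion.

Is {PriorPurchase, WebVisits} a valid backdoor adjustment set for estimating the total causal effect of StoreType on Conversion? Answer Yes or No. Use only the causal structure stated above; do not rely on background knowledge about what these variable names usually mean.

Yes

Backdoor paths from StoreType to Conversion (paths whose first edge points into StoreType):
  P1: StoreType <- WebVisits -> Conversion
Condition 1 (no descendant of StoreType in the set): holds — descendants of StoreType are {Conversion}; none are in {PriorPurchase, WebVisits}.
Condition 2 (every backdoor path blocked by {PriorPurchase, WebVisits}):
  P1: blocked at fork node WebVisits ∈ conditioning set.
{PriorPurchase, WebVisits} satisfies the backdoor criterion.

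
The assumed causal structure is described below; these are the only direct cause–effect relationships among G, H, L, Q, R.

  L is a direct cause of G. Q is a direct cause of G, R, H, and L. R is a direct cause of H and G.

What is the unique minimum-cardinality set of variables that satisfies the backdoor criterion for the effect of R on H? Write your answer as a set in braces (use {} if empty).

{Q}

Variables eligible for adjustment (non-descendants of R, excluding R and H): {L, Q}.
Backdoor paths from R to H:
  P1: R <- Q -> H
The empty set is not sufficient: P1 (R <- Q -> H) has no collider blocking it and no conditioned non-collider, so it is open.
Try {Q}:
  P1: blocked at fork node Q ∈ conditioning set.
{Q} contains no descendant of R and blocks every backdoor path.
No other singleton works — e.g. {L} leaves P1 open — so {Q} is the unique smallest valid adjustment set.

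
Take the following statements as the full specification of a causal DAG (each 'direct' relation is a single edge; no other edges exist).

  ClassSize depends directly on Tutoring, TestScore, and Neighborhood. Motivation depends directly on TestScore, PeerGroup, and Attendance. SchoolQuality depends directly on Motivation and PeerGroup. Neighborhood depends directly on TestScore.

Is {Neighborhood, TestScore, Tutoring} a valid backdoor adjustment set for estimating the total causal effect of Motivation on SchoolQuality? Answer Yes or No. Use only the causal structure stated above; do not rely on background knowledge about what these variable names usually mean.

No

Backdoor paths from Motivation to SchoolQuality (paths whose first edge points into Motivation):
  P1: Motivation <- PeerGroup -> SchoolQuality
Condition 1 (no descendant of Motivation in the set): holds — descendants of Motivation are {SchoolQuality}; none are in {Neighborhood, TestScore, Tutoring}.
Condition 2 (every backdoor path blocked by {Neighborhood, TestScore, Tutoring}):
  P1: open — no interior node is in the conditioning set.
{Neighborhood, TestScore, Tutoring} does not satisfy the backdoor criterion.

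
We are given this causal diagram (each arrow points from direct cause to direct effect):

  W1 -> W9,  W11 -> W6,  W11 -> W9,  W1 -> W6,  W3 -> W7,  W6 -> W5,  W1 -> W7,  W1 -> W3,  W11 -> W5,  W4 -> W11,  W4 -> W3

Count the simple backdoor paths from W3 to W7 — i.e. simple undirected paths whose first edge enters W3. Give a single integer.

A backdoor path from W3 to W7 is any simple undirected path whose first edge points into W3 (i.e. leaves W3 via a parent).
Parents of W3: {W1, W4}.
Enumerating:
  P1: W3 <- W1 -> W7
  P2: W3 <- W4 -> W11 -> W6 <- W1 -> W7
  P3: W3 <- W4 -> W11 -> W9 <- W1 -> W7
  P4: W3 <- W4 -> W11 -> W5 <- W6 <- W1 -> W7
That exhausts the simple backdoor paths. Count: 4.

4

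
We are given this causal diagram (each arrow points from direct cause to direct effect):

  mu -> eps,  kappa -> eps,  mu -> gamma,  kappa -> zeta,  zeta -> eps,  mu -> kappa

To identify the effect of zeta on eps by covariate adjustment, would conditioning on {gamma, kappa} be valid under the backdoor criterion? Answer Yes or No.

Backdoor paths from zeta to eps (paths whose first edge points into zeta):
  P1: zeta <- kappa <- mu -> eps
  P2: zeta <- kappa -> eps
Condition 1 (no descendant of zeta in the set): holds — descendants of zeta are {eps}; none are in {gamma, kappa}.
Condition 2 (every backdoor path blocked by {gamma, kappa}):
  P1: blocked at chain node kappa ∈ conditioning set.
  P2: blocked at fork node kappa ∈ conditioning set.
{gamma, kappa} satisfies the backdoor criterion.

Yes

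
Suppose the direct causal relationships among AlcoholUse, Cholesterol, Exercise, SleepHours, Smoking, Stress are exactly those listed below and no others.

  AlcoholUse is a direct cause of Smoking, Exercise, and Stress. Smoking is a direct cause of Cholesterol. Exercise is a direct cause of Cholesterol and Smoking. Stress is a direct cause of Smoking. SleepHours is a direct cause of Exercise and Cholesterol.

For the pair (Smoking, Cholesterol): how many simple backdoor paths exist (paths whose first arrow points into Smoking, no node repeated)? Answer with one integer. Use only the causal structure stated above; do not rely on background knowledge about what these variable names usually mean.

A backdoor path from Smoking to Cholesterol is any simple undirected path whose first edge points into Smoking (i.e. leaves Smoking via a parent).
Parents of Smoking: {AlcoholUse, Exercise, Stress}.
Enumerating:
  P1: Smoking <- AlcoholUse -> Exercise <- SleepHours -> Cholesterol
  P2: Smoking <- AlcoholUse -> Exercise -> Cholesterol
  P3: Smoking <- Exercise <- SleepHours -> Cholesterol
  P4: Smoking <- Exercise -> Cholesterol
  P5: Smoking <- Stress <- AlcoholUse -> Exercise <- SleepHours -> Cholesterol
  P6: Smoking <- Stress <- AlcoholUse -> Exercise -> Cholesterol
That exhausts the simple backdoor paths. Count: 6.

6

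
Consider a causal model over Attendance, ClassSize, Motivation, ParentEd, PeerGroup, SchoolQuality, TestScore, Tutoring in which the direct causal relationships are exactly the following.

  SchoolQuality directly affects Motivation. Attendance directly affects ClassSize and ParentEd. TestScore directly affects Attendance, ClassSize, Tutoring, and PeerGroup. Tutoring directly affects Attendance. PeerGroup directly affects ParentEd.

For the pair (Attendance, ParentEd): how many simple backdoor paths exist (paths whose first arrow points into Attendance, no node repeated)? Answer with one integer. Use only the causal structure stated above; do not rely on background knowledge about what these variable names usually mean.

2

A backdoor path from Attendance to ParentEd is any simple undirected path whose first edge points into Attendance (i.e. leaves Attendance via a parent).
Parents of Attendance: {TestScore, Tutoring}.
Enumerating:
  P1: Attendance <- TestScore -> PeerGroup -> ParentEd
  P2: Attendance <- Tutoring <- TestScore -> PeerGroup -> ParentEd
That exhausts the simple backdoor paths. Count: 2.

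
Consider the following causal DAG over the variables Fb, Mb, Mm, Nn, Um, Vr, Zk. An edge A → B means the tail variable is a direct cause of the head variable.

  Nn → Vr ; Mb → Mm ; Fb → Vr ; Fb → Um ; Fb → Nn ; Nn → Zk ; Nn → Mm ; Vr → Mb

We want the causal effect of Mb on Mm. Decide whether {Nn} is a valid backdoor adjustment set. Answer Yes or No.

Yes

Backdoor paths from Mb to Mm (paths whose first edge points into Mb):
  P1: Mb <- Vr <- Fb -> Nn -> Mm
  P2: Mb <- Vr <- Nn -> Mm
Condition 1 (no descendant of Mb in the set): holds — descendants of Mb are {Mm}; none are in {Nn}.
Condition 2 (every backdoor path blocked by {Nn}):
  P1: blocked at chain node Nn ∈ conditioning set.
  P2: blocked at fork node Nn ∈ conditioning set.
{Nn} satisfies the backdoor criterion.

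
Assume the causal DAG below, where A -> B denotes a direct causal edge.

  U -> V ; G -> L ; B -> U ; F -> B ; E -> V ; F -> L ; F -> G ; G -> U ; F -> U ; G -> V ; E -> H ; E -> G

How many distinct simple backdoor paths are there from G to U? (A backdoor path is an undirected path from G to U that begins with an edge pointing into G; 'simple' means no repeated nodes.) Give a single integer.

A backdoor path from G to U is any simple undirected path whose first edge points into G (i.e. leaves G via a parent).
Parents of G: {E, F}.
Enumerating:
  P1: G <- F -> B -> U
  P2: G <- F -> U
  P3: G <- E -> V <- U
That exhausts the simple backdoor paths. Count: 3.

3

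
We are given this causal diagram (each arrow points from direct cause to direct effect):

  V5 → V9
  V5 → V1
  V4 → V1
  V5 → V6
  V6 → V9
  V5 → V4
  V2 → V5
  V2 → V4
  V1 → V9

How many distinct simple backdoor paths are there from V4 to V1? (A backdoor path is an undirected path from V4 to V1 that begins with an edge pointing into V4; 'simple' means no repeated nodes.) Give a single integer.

A backdoor path from V4 to V1 is any simple undirected path whose first edge points into V4 (i.e. leaves V4 via a parent).
Parents of V4: {V2, V5}.
Enumerating:
  P1: V4 <- V2 -> V5 -> V1
  P2: V4 <- V2 -> V5 -> V6 -> V9 <- V1
  P3: V4 <- V2 -> V5 -> V9 <- V1
  P4: V4 <- V5 -> V1
  P5: V4 <- V5 -> V6 -> V9 <- V1
  P6: V4 <- V5 -> V9 <- V1
That exhausts the simple backdoor paths. Count: 6.

6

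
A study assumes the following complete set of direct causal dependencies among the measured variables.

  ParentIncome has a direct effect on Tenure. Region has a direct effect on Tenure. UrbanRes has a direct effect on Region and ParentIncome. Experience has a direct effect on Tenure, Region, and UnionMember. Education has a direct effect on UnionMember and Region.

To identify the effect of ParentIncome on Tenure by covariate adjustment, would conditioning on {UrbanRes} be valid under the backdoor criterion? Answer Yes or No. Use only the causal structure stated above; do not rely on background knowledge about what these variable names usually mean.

Backdoor paths from ParentIncome to Tenure (paths whose first edge points into ParentIncome):
  P1: ParentIncome <- UrbanRes -> Region <- Experience -> Tenure
  P2: ParentIncome <- UrbanRes -> Region <- Education -> UnionMember <- Experience -> Tenure
  P3: ParentIncome <- UrbanRes -> Region -> Tenure
Condition 1 (no descendant of ParentIncome in the set): holds — descendants of ParentIncome are {Tenure}; none are in {UrbanRes}.
Condition 2 (every backdoor path blocked by {UrbanRes}):
  P1: blocked at fork node UrbanRes ∈ conditioning set.
  P2: blocked at fork node UrbanRes ∈ conditioning set.
  P3: blocked at fork node UrbanRes ∈ conditioning set.
{UrbanRes} satisfies the backdoor criterion.

Yes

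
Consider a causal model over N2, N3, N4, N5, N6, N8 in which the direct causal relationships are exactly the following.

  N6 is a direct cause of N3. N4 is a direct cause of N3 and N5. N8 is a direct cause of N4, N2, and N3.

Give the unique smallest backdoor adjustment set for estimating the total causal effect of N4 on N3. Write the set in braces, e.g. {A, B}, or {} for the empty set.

{N8}

Variables eligible for adjustment (non-descendants of N4, excluding N4 and N3): {N2, N6, N8}.
Backdoor paths from N4 to N3:
  P1: N4 <- N8 -> N3
The empty set is not sufficient: P1 (N4 <- N8 -> N3) has no collider blocking it and no conditioned non-collider, so it is open.
Try {N8}:
  P1: blocked at fork node N8 ∈ conditioning set.
{N8} contains no descendant of N4 and blocks every backdoor path.
No other singleton works — e.g. {N6} leaves P1 open — so {N8} is the unique smallest valid adjustment set.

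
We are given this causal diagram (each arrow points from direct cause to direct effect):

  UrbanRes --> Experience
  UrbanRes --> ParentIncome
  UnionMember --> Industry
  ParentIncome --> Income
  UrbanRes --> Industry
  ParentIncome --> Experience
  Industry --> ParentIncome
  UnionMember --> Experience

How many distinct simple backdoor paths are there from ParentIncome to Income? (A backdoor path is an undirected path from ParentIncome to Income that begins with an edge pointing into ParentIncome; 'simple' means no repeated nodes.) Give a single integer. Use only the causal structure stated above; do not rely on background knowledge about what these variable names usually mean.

A backdoor path from ParentIncome to Income is any simple undirected path whose first edge points into ParentIncome (i.e. leaves ParentIncome via a parent).
Parents of ParentIncome: {Industry, UrbanRes}.
No simple path from any parent of ParentIncome reaches Income without revisiting ParentIncome, so there are no backdoor paths.

0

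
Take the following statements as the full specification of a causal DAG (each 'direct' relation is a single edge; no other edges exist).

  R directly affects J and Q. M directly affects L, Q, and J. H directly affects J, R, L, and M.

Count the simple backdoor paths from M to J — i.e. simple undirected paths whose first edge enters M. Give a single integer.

A backdoor path from M to J is any simple undirected path whose first edge points into M (i.e. leaves M via a parent).
Parents of M: {H}.
Enumerating:
  P1: M <- H -> R -> J
  P2: M <- H -> J
That exhausts the simple backdoor paths. Count: 2.

2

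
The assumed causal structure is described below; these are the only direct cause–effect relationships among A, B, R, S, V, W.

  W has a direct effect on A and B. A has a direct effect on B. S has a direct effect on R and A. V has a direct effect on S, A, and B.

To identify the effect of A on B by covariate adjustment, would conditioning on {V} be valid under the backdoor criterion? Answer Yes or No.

Backdoor paths from A to B (paths whose first edge points into A):
  P1: A <- V -> B
  P2: A <- S <- V -> B
  P3: A <- W -> B
Condition 1 (no descendant of A in the set): holds — descendants of A are {B}; none are in {V}.
Condition 2 (every backdoor path blocked by {V}):
  P1: blocked at fork node V ∈ conditioning set.
  P2: blocked at fork node V ∈ conditioning set.
  P3: open — no interior node is in the conditioning set.
{V} does not satisfy the backdoor criterion.

No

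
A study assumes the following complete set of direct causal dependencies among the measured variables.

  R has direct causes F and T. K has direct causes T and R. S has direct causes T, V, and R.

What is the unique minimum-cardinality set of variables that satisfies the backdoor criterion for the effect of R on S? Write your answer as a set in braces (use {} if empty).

{T}

Variables eligible for adjustment (non-descendants of R, excluding R and S): {F, T, V}.
Backdoor paths from R to S:
  P1: R <- T -> S
The empty set is not sufficient: P1 (R <- T -> S) has no collider blocking it and no conditioned non-collider, so it is open.
Try {T}:
  P1: blocked at fork node T ∈ conditioning set.
{T} contains no descendant of R and blocks every backdoor path.
No other singleton works — e.g. {F} leaves P1 open — so {T} is the unique smallest valid adjustment set.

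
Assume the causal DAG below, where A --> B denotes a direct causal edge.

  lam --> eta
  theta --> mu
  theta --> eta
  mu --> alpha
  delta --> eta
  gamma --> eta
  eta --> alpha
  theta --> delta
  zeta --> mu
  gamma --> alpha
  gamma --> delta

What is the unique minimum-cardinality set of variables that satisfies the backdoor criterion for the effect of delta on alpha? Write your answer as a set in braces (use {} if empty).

{gamma, theta}

Variables eligible for adjustment (non-descendants of delta, excluding delta and alpha): {gamma, lam, mu, theta, zeta}.
Backdoor paths from delta to alpha:
  P1: delta <- theta -> mu -> alpha
  P2: delta <- theta -> eta <- gamma -> alpha
  P3: delta <- theta -> eta -> alpha
  P4: delta <- gamma -> eta <- theta -> mu -> alpha
  P5: delta <- gamma -> eta -> alpha
  P6: delta <- gamma -> alpha
The empty set is not sufficient: P1 (delta <- theta -> mu -> alpha) has no collider blocking it and no conditioned non-collider, so it is open.
Try {gamma, theta}:
  P1: blocked at fork node theta ∈ conditioning set.
  P2: blocked at fork node theta ∈ conditioning set.
  P3: blocked at fork node theta ∈ conditioning set.
  P4: blocked at fork node gamma ∈ conditioning set.
  P5: blocked at fork node gamma ∈ conditioning set.
  P6: blocked at fork node gamma ∈ conditioning set.
{gamma, theta} contains no descendant of delta and blocks every backdoor path.
Every element of {gamma, theta} is needed (dropping gamma leaves P5 open; dropping theta leaves P1 open), so no proper subset is valid.
Among all size-2 subsets of the eligible variables, only {gamma, theta} blocks every backdoor path, so it is the unique smallest valid adjustment set.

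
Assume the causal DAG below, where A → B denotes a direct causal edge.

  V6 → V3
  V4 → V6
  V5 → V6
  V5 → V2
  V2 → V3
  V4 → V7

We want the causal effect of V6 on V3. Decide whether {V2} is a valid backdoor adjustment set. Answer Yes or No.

Backdoor paths from V6 to V3 (paths whose first edge points into V6):
  P1: V6 <- V5 -> V2 -> V3
Condition 1 (no descendant of V6 in the set): holds — descendants of V6 are {V3}; none are in {V2}.
Condition 2 (every backdoor path blocked by {V2}):
  P1: blocked at chain node V2 ∈ conditioning set.
{V2} satisfies the backdoor criterion.

Yes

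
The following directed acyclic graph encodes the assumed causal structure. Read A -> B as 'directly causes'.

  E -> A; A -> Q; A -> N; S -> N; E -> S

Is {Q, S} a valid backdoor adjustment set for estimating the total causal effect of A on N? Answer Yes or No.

Backdoor paths from A to N (paths whose first edge points into A):
  P1: A <- E -> S -> N
Condition 1 (no descendant of A in the set): FAILS — Q is a descendant of A.
Condition 2 (every backdoor path blocked by {Q, S}):
  P1: blocked at chain node S ∈ conditioning set.
{Q, S} does not satisfy the backdoor criterion.

No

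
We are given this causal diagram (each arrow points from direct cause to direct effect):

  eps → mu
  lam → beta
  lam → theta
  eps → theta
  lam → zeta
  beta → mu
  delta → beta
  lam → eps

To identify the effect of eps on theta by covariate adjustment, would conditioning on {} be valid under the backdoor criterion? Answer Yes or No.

Backdoor paths from eps to theta (paths whose first edge points into eps):
  P1: eps <- lam -> theta
Condition 1 (no descendant of eps in the set): holds — descendants of eps are {mu, theta}; none are in {}.
Condition 2 (every backdoor path blocked by {}):
  P1: open — no interior node is in the conditioning set.
{} does not satisfy the backdoor criterion.

No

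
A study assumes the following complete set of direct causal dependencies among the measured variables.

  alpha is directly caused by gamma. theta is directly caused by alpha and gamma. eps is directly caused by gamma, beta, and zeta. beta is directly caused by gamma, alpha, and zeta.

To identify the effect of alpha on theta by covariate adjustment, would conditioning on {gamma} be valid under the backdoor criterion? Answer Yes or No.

Backdoor paths from alpha to theta (paths whose first edge points into alpha):
  P1: alpha <- gamma -> theta
Condition 1 (no descendant of alpha in the set): holds — descendants of alpha are {beta, eps, theta}; none are in {gamma}.
Condition 2 (every backdoor path blocked by {gamma}):
  P1: blocked at fork node gamma ∈ conditioning set.
{gamma} satisfies the backdoor criterion.

Yes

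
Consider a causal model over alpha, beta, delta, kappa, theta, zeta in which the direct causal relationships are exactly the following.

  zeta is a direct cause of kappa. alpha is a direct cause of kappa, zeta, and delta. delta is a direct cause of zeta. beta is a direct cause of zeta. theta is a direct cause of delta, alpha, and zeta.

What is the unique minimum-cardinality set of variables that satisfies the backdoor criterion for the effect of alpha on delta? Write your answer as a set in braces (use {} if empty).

Variables eligible for adjustment (non-descendants of alpha, excluding alpha and delta): {beta, theta}.
Backdoor paths from alpha to delta:
  P1: alpha <- theta -> delta
  P2: alpha <- theta -> zeta <- delta
The empty set is not sufficient: P1 (alpha <- theta -> delta) has no collider blocking it and no conditioned non-collider, so it is open.
Try {theta}:
  P1: blocked at fork node theta ∈ conditioning set.
  P2: blocked at fork node theta ∈ conditioning set.
{theta} contains no descendant of alpha and blocks every backdoor path.
No other singleton works — e.g. {beta} leaves P1 open — so {theta} is the unique smallest valid adjustment set.

{theta}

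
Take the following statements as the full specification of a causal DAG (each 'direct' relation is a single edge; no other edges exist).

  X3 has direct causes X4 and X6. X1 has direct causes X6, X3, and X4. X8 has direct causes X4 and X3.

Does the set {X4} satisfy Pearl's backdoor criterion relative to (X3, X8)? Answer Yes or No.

Yes

Backdoor paths from X3 to X8 (paths whose first edge points into X3):
  P1: X3 <- X6 -> X1 <- X4 -> X8
  P2: X3 <- X4 -> X8
Condition 1 (no descendant of X3 in the set): holds — descendants of X3 are {X1, X8}; none are in {X4}.
Condition 2 (every backdoor path blocked by {X4}):
  P1: blocked at collider X1 (neither it nor any descendant is in the conditioning set).
  P2: blocked at fork node X4 ∈ conditioning set.
{X4} satisfies the backdoor criterion.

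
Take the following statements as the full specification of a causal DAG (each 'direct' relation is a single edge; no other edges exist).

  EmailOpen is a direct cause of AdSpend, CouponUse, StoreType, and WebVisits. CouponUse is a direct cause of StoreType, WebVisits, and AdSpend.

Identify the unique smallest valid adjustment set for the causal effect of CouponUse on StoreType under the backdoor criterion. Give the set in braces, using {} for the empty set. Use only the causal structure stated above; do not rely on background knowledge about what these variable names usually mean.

{EmailOpen}

Variables eligible for adjustment (non-descendants of CouponUse, excluding CouponUse and StoreType): {EmailOpen}.
Backdoor paths from CouponUse to StoreType:
  P1: CouponUse <- EmailOpen -> StoreType
The empty set is not sufficient: P1 (CouponUse <- EmailOpen -> StoreType) has no collider blocking it and no conditioned non-collider, so it is open.
Try {EmailOpen}:
  P1: blocked at fork node EmailOpen ∈ conditioning set.
{EmailOpen} contains no descendant of CouponUse and blocks every backdoor path.
{EmailOpen} is the unique smallest valid adjustment set.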